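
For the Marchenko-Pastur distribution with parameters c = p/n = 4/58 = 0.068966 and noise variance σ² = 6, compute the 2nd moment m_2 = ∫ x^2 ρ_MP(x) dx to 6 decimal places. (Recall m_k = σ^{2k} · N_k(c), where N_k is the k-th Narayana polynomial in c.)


E[X²] = σ⁴ (1 + c) (second MP moment). With σ² = 6 (so σ⁴ = 36) and c = 4/58 = 0.068966: E[X²] = 36 · (1 + 0.068966) = 36 · 1.068966.

So E[X^2] = 38.482759.


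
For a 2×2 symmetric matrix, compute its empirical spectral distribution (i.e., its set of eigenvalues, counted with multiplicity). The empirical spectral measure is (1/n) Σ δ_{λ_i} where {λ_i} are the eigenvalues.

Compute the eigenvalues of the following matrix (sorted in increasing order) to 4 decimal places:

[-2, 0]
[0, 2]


Since M is real symmetric, both eigenvalues are real; they are the roots of det(λI − M) = λ² − (tr M) λ + det M.
tr M = -2 + 2 = 0.
det M = (-2)·2 − 0² = -4 − 0 = -4.
Characteristic polynomial: λ² − 4 = 0.
Discriminant Δ = (tr M)² − 4·det M = 0 − (-16) = 16; √Δ = 4.000000.
λ = (tr M ± √Δ)/2 = (0 ± 4.000000)/2, giving (tr M − √Δ)/2 = -2.0000 and (tr M + √Δ)/2 = 2.0000.

Eigenvalues sorted in increasing order: [-2.0000, 2.0000].


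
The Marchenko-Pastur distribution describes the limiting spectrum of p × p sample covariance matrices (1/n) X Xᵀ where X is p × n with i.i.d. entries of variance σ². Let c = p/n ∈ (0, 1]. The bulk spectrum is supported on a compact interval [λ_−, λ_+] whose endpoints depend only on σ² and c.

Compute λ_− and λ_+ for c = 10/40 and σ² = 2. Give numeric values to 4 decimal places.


c = 10/40 = 0.250000; √c = 0.500000.
λ_− = σ² (1 − √c)² = 2 · (1 − 0.500000)² = 2 · (0.500000)² = 0.500000.
λ_+ = σ² (1 + √c)² = 2 · (1 + 0.500000)² = 2 · (1.500000)² = 4.500000.

Rounded to 4 decimal places: λ_− ≈ 0.5000, λ_+ ≈ 4.5000.


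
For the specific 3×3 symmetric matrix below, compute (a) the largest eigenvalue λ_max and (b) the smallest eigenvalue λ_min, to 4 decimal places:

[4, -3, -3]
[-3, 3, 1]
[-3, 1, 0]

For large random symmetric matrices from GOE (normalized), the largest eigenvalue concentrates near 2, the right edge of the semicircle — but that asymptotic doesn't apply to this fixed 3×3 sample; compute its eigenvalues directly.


Since M is real symmetric, all three eigenvalues are real; they are the roots of det(λI − M) = λ³ − (tr M) λ² + s λ − det M, where s is the sum of the principal 2×2 minors.
tr M = 4 + 3 + 0 = 7.
s = (4·3 − (-3)²) + (4·0 − (-3)²) + (3·0 − 1²) = 3 + (-9) + (-1) = -7.
det M (expand along row 1) = 4·(-1) − (-3)·3 + (-3)·6 = -13.
Characteristic polynomial: λ³ − 7λ² − 7λ + 13 = 0.
Substitute λ = y + (tr M)/3 = y + 2.333333 to remove the quadratic term: y³ + p·y + q = 0 with p = s − (tr M)²/3 = -23.333333 and q = −2(tr M)³/27 + (tr M)·s/3 − det M = -28.740741.
Three real roots ⇒ use the trigonometric (Viète) form: r = 2√(−p/3) = 5.577734, φ = arccos(3q/(p·r)) = arccos(0.662498) = 0.846647 rad.
y_k = r·cos(φ/3 − 2πk/3) for k = 0, 1, 2 gives y = 5.357082, -1.333333, -4.023749.
λ_k = y_k + 2.333333 gives λ = 7.6904, 1.0000, -1.6904 (check: the sum is 7.0000 = tr M).

Hence λ_max = 7.6904 and λ_min = -1.6904.


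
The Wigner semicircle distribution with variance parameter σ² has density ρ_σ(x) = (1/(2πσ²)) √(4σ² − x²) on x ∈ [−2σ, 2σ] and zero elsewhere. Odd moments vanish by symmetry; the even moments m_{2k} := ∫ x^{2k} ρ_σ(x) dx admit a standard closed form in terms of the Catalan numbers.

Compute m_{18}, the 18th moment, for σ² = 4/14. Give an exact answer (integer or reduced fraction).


By the scaled semicircle moment identity, m_{2k} = σ^{2k} · C_k with k = 9.
C_9 = (1/(k+1)) · C(2k, k) = (1/10) · C(18, 9) = (1/10) · 48620 = 4862.
σ^{2k} = (σ²)^k = (4/14)^9 = 512/40353607.

Therefore m_{18} = σ^{18} · C_9 = (512/40353607) · 4862 = 2489344/40353607.


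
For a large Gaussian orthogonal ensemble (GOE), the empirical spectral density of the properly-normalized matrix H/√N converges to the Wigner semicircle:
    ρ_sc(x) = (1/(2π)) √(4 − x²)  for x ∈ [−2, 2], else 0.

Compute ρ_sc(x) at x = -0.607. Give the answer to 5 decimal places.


ρ_sc(x) = (1/(2π)) √(4 − x²). With x = -0.607:
  4 − x² = 4 − (-0.607)² = 4 − 0.368449 = 3.631551.
  √(4 − x²) = 1.905663.
  1/(2π) = 0.159155.
  ρ_sc(-0.607) = 0.159155 · 1.905663 = 0.303296.

Rounded to 5 decimal places: ρ_sc(-0.607) ≈ 0.30330.


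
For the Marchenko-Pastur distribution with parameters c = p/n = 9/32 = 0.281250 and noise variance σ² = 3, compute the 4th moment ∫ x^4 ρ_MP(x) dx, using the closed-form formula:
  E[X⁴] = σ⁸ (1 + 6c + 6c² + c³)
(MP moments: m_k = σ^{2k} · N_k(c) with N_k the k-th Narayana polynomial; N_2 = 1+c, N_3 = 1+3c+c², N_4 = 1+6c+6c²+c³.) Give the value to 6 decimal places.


E[X⁴] = σ⁸ (1 + 6c + 6c² + c³) (fourth MP moment). With σ² = 3 (so σ⁸ = 81) and c = 9/32 = 0.281250: E[X⁴] = 81 · (1 + 6·0.281250 + 6·(0.281250)² + (0.281250)³) = 81 · 3.184357.

So E[X^4] = 257.932892.


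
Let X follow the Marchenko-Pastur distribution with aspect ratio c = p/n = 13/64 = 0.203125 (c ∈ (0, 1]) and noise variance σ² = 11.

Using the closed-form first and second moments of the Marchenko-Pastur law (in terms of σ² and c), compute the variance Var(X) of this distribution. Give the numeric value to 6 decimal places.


Recall the MP moments m_1 = E[X] = σ² and m_2 = E[X²] = σ⁴ (1 + c).
m_1 = E[X] = σ² = 11, so m_1² = 121.
m_2 = E[X²] = σ⁴ (1 + c) = 121 · (1 + 0.203125) = 121 · 1.203125 = 145.578125.
(Note m_2 − m_1² simplifies to c · σ⁴ = 0.203125 · 121.)

Var(X) = m_2 − m_1² = 145.578125 − 121 = 24.578125.


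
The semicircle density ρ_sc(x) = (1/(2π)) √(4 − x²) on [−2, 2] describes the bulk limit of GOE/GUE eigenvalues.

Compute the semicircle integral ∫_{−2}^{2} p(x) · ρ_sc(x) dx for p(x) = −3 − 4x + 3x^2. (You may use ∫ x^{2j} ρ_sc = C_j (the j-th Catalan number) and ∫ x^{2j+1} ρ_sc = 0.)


Write p(x) = Σ a_i x^i, split into monomials and integrate each against ρ_sc separately.
Using ∫ x^{2j} ρ_sc = C_j = (1/(j+1)) C(2j, j) (Catalan numbers) and ∫ x^{2j+1} ρ_sc = 0 (odd monomials vanish by symmetry):
  i = 0 (even): a_0 · C_{0} = -3 · 1 = -3
  i = 1 (odd): ∫ x^1 ρ_sc = 0 (vanishes)
  i = 2 (even): a_2 · C_{1} = 3 · 1 = 3

Summing the contributions: ∫_{−2}^{2} p(x) ρ_sc(x) dx = (-3) + 3 = 0.


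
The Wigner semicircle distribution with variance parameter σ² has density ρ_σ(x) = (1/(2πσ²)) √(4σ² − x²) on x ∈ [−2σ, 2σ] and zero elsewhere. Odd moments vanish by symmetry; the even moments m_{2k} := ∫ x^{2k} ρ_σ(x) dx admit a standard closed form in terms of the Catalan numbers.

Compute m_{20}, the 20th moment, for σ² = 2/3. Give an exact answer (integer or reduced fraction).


By the scaled semicircle moment identity, m_{2k} = σ^{2k} · C_k with k = 10.
C_10 = (1/(k+1)) · C(2k, k) = (1/11) · C(20, 10) = (1/11) · 184756 = 16796.
σ^{2k} = (σ²)^k = (2/3)^10 = 1024/59049.

Therefore m_{20} = σ^{20} · C_10 = (1024/59049) · 16796 = 17199104/59049.


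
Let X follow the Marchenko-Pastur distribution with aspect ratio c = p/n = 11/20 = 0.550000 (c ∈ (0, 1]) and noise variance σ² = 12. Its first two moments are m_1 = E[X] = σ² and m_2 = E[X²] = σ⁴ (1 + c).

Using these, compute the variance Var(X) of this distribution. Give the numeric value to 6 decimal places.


m_1 = E[X] = σ² = 12, so m_1² = 144.
m_2 = E[X²] = σ⁴ (1 + c) = 144 · (1 + 0.550000) = 144 · 1.550000 = 223.200000.
(Note m_2 − m_1² simplifies to c · σ⁴ = 0.550000 · 144.)

Var(X) = m_2 − m_1² = 223.200000 − 144 = 79.200000.


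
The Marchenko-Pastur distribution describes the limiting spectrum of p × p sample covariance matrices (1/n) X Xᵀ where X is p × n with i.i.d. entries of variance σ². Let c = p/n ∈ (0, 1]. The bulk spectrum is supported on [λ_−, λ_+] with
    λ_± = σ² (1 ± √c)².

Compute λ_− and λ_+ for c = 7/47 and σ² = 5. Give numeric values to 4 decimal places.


c = 7/47 = 0.148936; √c = 0.385922.
λ_− = σ² (1 − √c)² = 5 · (1 − 0.385922)² = 5 · (0.614078)² = 1.885456.
λ_+ = σ² (1 + √c)² = 5 · (1 + 0.385922)² = 5 · (1.385922)² = 9.603906.

Rounded to 4 decimal places: λ_− ≈ 1.8855, λ_+ ≈ 9.6039.


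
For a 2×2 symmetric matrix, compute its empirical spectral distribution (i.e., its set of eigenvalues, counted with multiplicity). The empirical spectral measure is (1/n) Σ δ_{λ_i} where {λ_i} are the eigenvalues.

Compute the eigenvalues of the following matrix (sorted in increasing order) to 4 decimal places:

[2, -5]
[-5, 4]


Since M is real symmetric, both eigenvalues are real; they are the roots of det(λI − M) = λ² − (tr M) λ + det M.
tr M = 2 + 4 = 6.
det M = 2·4 − (-5)² = 8 − 25 = -17.
Characteristic polynomial: λ² − 6λ − 17 = 0.
Discriminant Δ = (tr M)² − 4·det M = 36 − (-68) = 104; √Δ = 10.198039.
λ = (tr M ± √Δ)/2 = (6 ± 10.198039)/2, giving (tr M − √Δ)/2 = -2.0990 and (tr M + √Δ)/2 = 8.0990.

Eigenvalues sorted in increasing order: [-2.0990, 8.0990].


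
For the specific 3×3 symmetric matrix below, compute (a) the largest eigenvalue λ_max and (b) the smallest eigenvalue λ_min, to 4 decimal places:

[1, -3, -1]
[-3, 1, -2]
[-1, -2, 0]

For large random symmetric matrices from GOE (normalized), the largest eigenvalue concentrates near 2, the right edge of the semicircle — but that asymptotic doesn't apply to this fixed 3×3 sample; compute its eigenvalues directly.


Since M is real symmetric, all three eigenvalues are real; they are the roots of det(λI − M) = λ³ − (tr M) λ² + s λ − det M, where s is the sum of the principal 2×2 minors.
tr M = 1 + 1 + 0 = 2.
s = (1·1 − (-3)²) + (1·0 − (-1)²) + (1·0 − (-2)²) = -8 + (-1) + (-4) = -13.
det M (expand along row 1) = 1·(-4) − (-3)·(-2) + (-1)·7 = -17.
Characteristic polynomial: λ³ − 2λ² − 13λ + 17 = 0.
Substitute λ = y + (tr M)/3 = y + 0.666667 to remove the quadratic term: y³ + p·y + q = 0 with p = s − (tr M)²/3 = -14.333333 and q = −2(tr M)³/27 + (tr M)·s/3 − det M = 7.740741.
Three real roots ⇒ use the trigonometric (Viète) form: r = 2√(−p/3) = 4.371626, φ = arccos(3q/(p·r)) = arccos(-0.370607) = 1.950459 rad.
y_k = r·cos(φ/3 − 2πk/3) for k = 0, 1, 2 gives y = 3.479776, 0.551772, -4.031548.
λ_k = y_k + 0.666667 gives λ = 4.1464, 1.2184, -3.3649 (check: the sum is 2.0000 = tr M).

Hence λ_max = 4.1464 and λ_min = -3.3649.


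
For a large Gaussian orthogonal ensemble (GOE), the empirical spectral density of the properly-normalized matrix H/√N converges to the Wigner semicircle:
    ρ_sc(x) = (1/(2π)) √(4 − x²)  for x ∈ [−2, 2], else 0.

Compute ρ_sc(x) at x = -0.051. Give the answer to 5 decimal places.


ρ_sc(x) = (1/(2π)) √(4 − x²). With x = -0.051:
  4 − x² = 4 − (-0.051)² = 4 − 0.002601 = 3.997399.
  √(4 − x²) = 1.999350.
  1/(2π) = 0.159155.
  ρ_sc(-0.051) = 0.159155 · 1.999350 = 0.318206.

Rounded to 5 decimal places: ρ_sc(-0.051) ≈ 0.31821.


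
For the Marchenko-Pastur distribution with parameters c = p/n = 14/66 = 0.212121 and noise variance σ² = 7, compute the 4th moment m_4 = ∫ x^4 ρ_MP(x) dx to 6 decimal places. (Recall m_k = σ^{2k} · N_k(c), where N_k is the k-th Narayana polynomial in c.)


E[X⁴] = σ⁸ (1 + 6c + 6c² + c³) (fourth MP moment). With σ² = 7 (so σ⁸ = 2401) and c = 14/66 = 0.212121: E[X⁴] = 2401 · (1 + 6·0.212121 + 6·(0.212121)² + (0.212121)³) = 2401 · 2.552244.

So E[X^4] = 6127.938337.


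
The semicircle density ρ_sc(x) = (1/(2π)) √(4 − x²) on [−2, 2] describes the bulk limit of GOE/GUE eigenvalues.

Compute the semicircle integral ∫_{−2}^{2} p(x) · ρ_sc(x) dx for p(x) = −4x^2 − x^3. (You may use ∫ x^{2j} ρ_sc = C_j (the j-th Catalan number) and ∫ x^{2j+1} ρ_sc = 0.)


Write p(x) = Σ a_i x^i, split into monomials and integrate each against ρ_sc separately.
Using ∫ x^{2j} ρ_sc = C_j = (1/(j+1)) C(2j, j) (Catalan numbers) and ∫ x^{2j+1} ρ_sc = 0 (odd monomials vanish by symmetry):
  i = 2 (even): a_2 · C_{1} = -4 · 1 = -4
  i = 3 (odd): ∫ x^3 ρ_sc = 0 (vanishes)

Summing the contributions: ∫_{−2}^{2} p(x) ρ_sc(x) dx = -4.


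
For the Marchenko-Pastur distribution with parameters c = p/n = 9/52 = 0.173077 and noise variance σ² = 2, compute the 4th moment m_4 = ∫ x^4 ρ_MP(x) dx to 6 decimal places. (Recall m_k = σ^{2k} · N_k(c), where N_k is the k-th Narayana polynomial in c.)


E[X⁴] = σ⁸ (1 + 6c + 6c² + c³) (fourth MP moment). With σ² = 2 (so σ⁸ = 16) and c = 9/52 = 0.173077: E[X⁴] = 16 · (1 + 6·0.173077 + 6·(0.173077)² + (0.173077)³) = 16 · 2.223380.

So E[X^4] = 35.574078.


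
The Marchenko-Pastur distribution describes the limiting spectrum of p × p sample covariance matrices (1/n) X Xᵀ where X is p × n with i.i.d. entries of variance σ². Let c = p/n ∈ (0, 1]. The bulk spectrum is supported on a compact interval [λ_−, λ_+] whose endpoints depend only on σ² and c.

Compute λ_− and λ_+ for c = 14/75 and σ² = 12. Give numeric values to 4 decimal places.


c = 14/75 = 0.186667; √c = 0.432049.
λ_− = σ² (1 − √c)² = 12 · (1 − 0.432049)² = 12 · (0.567951)² = 3.870815.
λ_+ = σ² (1 + √c)² = 12 · (1 + 0.432049)² = 12 · (1.432049)² = 24.609185.

Rounded to 4 decimal places: λ_− ≈ 3.8708, λ_+ ≈ 24.6092.


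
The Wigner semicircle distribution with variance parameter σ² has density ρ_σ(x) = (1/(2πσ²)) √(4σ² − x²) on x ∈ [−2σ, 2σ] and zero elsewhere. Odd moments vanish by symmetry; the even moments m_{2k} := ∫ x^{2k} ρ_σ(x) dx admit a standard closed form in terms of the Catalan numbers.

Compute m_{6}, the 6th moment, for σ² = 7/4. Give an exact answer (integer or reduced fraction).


By the scaled semicircle moment identity, m_{2k} = σ^{2k} · C_k with k = 3.
C_3 = (1/(k+1)) · C(2k, k) = (1/4) · C(6, 3) = (1/4) · 20 = 5.
σ^{2k} = (σ²)^k = (7/4)^3 = 343/64.

Therefore m_{6} = σ^{6} · C_3 = (343/64) · 5 = 1715/64.


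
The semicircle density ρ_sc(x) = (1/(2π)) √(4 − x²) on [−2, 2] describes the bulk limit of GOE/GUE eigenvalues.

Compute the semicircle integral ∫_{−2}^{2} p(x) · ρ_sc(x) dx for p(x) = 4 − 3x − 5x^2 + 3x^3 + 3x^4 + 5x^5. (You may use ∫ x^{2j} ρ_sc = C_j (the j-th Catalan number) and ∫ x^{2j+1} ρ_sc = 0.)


Write p(x) = Σ a_i x^i, split into monomials and integrate each against ρ_sc separately.
Using ∫ x^{2j} ρ_sc = C_j = (1/(j+1)) C(2j, j) (Catalan numbers) and ∫ x^{2j+1} ρ_sc = 0 (odd monomials vanish by symmetry):
  i = 0 (even): a_0 · C_{0} = 4 · 1 = 4
  i = 1 (odd): ∫ x^1 ρ_sc = 0 (vanishes)
  i = 2 (even): a_2 · C_{1} = -5 · 1 = -5
  i = 3 (odd): ∫ x^3 ρ_sc = 0 (vanishes)
  i = 4 (even): a_4 · C_{2} = 3 · 2 = 6
  i = 5 (odd): ∫ x^5 ρ_sc = 0 (vanishes)

Summing the contributions: ∫_{−2}^{2} p(x) ρ_sc(x) dx = 4 + (-5) + 6 = 5.


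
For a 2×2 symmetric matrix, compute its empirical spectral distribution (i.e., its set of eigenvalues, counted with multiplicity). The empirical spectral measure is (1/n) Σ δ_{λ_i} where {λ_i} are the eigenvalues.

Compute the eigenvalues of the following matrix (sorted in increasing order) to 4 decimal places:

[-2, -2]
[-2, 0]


Since M is real symmetric, both eigenvalues are real; they are the roots of det(λI − M) = λ² − (tr M) λ + det M.
tr M = -2 + 0 = -2.
det M = (-2)·0 − (-2)² = 0 − 4 = -4.
Characteristic polynomial: λ² + 2λ − 4 = 0.
Discriminant Δ = (tr M)² − 4·det M = 4 − (-16) = 20; √Δ = 4.472136.
λ = (tr M ± √Δ)/2 = (-2 ± 4.472136)/2, giving (tr M − √Δ)/2 = -3.2361 and (tr M + √Δ)/2 = 1.2361.

Eigenvalues sorted in increasing order: [-3.2361, 1.2361].


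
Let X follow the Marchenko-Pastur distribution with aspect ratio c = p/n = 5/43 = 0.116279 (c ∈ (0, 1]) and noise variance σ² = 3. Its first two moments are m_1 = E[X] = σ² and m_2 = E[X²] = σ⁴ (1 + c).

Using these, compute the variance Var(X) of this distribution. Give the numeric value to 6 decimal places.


m_1 = E[X] = σ² = 3, so m_1² = 9.
m_2 = E[X²] = σ⁴ (1 + c) = 9 · (1 + 0.116279) = 9 · 1.116279 = 10.046512.
(Note m_2 − m_1² simplifies to c · σ⁴ = 0.116279 · 9.)

Var(X) = m_2 − m_1² = 10.046512 − 9 = 1.046512.


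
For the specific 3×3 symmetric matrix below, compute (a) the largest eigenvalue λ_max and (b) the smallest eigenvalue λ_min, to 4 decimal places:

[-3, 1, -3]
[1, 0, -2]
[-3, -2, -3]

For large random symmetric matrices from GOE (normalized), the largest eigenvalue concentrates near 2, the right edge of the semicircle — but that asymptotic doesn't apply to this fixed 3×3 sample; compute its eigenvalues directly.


Since M is real symmetric, all three eigenvalues are real; they are the roots of det(λI − M) = λ³ − (tr M) λ² + s λ − det M, where s is the sum of the principal 2×2 minors.
tr M = -3 + 0 + (-3) = -6.
s = ((-3)·0 − 1²) + ((-3)·(-3) − (-3)²) + (0·(-3) − (-2)²) = -1 + 0 + (-4) = -5.
det M (expand along row 1) = (-3)·(-4) − 1·(-9) + (-3)·(-2) = 27.
Characteristic polynomial: λ³ + 6λ² − 5λ − 27 = 0.
Substitute λ = y + (tr M)/3 = y − 2.000000 to remove the quadratic term: y³ + p·y + q = 0 with p = s − (tr M)²/3 = -17.000000 and q = −2(tr M)³/27 + (tr M)·s/3 − det M = -1.000000.
Three real roots ⇒ use the trigonometric (Viète) form: r = 2√(−p/3) = 4.760952, φ = arccos(3q/(p·r)) = arccos(0.037066) = 1.533722 rad.
y_k = r·cos(φ/3 − 2πk/3) for k = 0, 1, 2 gives y = 4.152209, -0.058836, -4.093373.
λ_k = y_k − 2.000000 gives λ = 2.1522, -2.0588, -6.0934 (check: the sum is -6.0000 = tr M).

Hence λ_max = 2.1522 and λ_min = -6.0934.


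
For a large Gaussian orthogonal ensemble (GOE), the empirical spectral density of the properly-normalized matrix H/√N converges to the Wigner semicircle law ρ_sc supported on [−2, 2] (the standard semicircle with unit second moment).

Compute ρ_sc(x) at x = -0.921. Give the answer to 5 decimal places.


ρ_sc(x) = (1/(2π)) √(4 − x²). With x = -0.921:
  4 − x² = 4 − (-0.921)² = 4 − 0.848241 = 3.151759.
  √(4 − x²) = 1.775319.
  1/(2π) = 0.159155.
  ρ_sc(-0.921) = 0.159155 · 1.775319 = 0.282551.

Rounded to 5 decimal places: ρ_sc(-0.921) ≈ 0.28255.


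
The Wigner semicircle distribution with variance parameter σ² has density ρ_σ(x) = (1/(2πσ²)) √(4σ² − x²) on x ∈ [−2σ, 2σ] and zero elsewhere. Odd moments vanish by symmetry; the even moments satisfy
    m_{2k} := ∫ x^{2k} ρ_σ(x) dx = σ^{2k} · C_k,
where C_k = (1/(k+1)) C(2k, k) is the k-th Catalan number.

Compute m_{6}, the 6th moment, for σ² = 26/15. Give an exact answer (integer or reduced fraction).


By the scaled semicircle moment identity, m_{2k} = σ^{2k} · C_k with k = 3.
C_3 = (1/(k+1)) · C(2k, k) = (1/4) · C(6, 3) = (1/4) · 20 = 5.
σ^{2k} = (σ²)^k = (26/15)^3 = 17576/3375.

Therefore m_{6} = σ^{6} · C_3 = (17576/3375) · 5 = 17576/675.


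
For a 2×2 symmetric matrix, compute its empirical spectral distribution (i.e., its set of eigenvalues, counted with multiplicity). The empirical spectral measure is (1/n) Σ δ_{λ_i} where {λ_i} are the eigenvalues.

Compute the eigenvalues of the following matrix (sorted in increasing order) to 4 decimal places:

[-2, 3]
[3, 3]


Since M is real symmetric, both eigenvalues are real; they are the roots of det(λI − M) = λ² − (tr M) λ + det M.
tr M = -2 + 3 = 1.
det M = (-2)·3 − 3² = -6 − 9 = -15.
Characteristic polynomial: λ² − λ − 15 = 0.
Discriminant Δ = (tr M)² − 4·det M = 1 − (-60) = 61; √Δ = 7.810250.
λ = (tr M ± √Δ)/2 = (1 ± 7.810250)/2, giving (tr M − √Δ)/2 = -3.4051 and (tr M + √Δ)/2 = 4.4051.

Eigenvalues sorted in increasing order: [-3.4051, 4.4051].


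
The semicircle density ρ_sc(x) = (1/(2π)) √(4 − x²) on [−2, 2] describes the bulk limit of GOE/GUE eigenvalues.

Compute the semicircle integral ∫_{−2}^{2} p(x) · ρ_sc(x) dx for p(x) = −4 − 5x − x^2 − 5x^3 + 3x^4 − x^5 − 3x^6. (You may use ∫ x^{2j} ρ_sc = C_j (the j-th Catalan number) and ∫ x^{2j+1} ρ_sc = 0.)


Write p(x) = Σ a_i x^i, split into monomials and integrate each against ρ_sc separately.
Using ∫ x^{2j} ρ_sc = C_j = (1/(j+1)) C(2j, j) (Catalan numbers) and ∫ x^{2j+1} ρ_sc = 0 (odd monomials vanish by symmetry):
  i = 0 (even): a_0 · C_{0} = -4 · 1 = -4
  i = 1 (odd): ∫ x^1 ρ_sc = 0 (vanishes)
  i = 2 (even): a_2 · C_{1} = -1 · 1 = -1
  i = 3 (odd): ∫ x^3 ρ_sc = 0 (vanishes)
  i = 4 (even): a_4 · C_{2} = 3 · 2 = 6
  i = 5 (odd): ∫ x^5 ρ_sc = 0 (vanishes)
  i = 6 (even): a_6 · C_{3} = -3 · 5 = -15

Summing the contributions: ∫_{−2}^{2} p(x) ρ_sc(x) dx = (-4) + (-1) + 6 + (-15) = -14.


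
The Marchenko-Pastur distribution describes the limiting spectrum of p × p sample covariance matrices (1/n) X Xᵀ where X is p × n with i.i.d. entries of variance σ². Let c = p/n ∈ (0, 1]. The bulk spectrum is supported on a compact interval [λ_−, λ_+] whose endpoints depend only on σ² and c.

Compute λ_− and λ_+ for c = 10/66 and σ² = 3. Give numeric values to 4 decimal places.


c = 10/66 = 0.151515; √c = 0.389249.
λ_− = σ² (1 − √c)² = 3 · (1 − 0.389249)² = 3 · (0.610751)² = 1.119049.
λ_+ = σ² (1 + √c)² = 3 · (1 + 0.389249)² = 3 · (1.389249)² = 5.790042.

Rounded to 4 decimal places: λ_− ≈ 1.1190, λ_+ ≈ 5.7900.


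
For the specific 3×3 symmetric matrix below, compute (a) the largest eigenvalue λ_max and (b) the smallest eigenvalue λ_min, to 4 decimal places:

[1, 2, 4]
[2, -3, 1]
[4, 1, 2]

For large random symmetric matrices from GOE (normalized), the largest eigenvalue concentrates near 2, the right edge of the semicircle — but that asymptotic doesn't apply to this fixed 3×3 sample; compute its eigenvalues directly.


Since M is real symmetric, all three eigenvalues are real; they are the roots of det(λI − M) = λ³ − (tr M) λ² + s λ − det M, where s is the sum of the principal 2×2 minors.
tr M = 1 + (-3) + 2 = 0.
s = (1·(-3) − 2²) + (1·2 − 4²) + ((-3)·2 − 1²) = -7 + (-14) + (-7) = -28.
det M (expand along row 1) = 1·(-7) − 2·0 + 4·14 = 49.
Characteristic polynomial: λ³ − 28λ − 49 = 0.
Substitute λ = y + (tr M)/3 = y + 0.000000 to remove the quadratic term: y³ + p·y + q = 0 with p = s − (tr M)²/3 = -28.000000 and q = −2(tr M)³/27 + (tr M)·s/3 − det M = -49.000000.
Three real roots ⇒ use the trigonometric (Viète) form: r = 2√(−p/3) = 6.110101, φ = arccos(3q/(p·r)) = arccos(0.859233) = 0.537028 rad.
y_k = r·cos(φ/3 − 2πk/3) for k = 0, 1, 2 gives y = 6.012465, -2.064055, -3.948410.
λ_k = y_k + 0.000000 gives λ = 6.0125, -2.0641, -3.9484 (check: the sum is 0.0000 = tr M).

Hence λ_max = 6.0125 and λ_min = -3.9484.


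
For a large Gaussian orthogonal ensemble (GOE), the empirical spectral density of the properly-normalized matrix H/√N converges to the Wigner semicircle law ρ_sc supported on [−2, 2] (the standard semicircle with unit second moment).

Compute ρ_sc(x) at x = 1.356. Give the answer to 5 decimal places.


ρ_sc(x) = (1/(2π)) √(4 − x²). With x = 1.356:
  4 − x² = 4 − (1.356)² = 4 − 1.838736 = 2.161264.
  √(4 − x²) = 1.470124.
  1/(2π) = 0.159155.
  ρ_sc(1.356) = 0.159155 · 1.470124 = 0.233977.

Rounded to 5 decimal places: ρ_sc(1.356) ≈ 0.23398.


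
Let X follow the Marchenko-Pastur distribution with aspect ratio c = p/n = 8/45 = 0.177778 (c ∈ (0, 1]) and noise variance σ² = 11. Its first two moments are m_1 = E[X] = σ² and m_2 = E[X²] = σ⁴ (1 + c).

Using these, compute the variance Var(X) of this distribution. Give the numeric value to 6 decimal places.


m_1 = E[X] = σ² = 11, so m_1² = 121.
m_2 = E[X²] = σ⁴ (1 + c) = 121 · (1 + 0.177778) = 121 · 1.177778 = 142.511111.
(Note m_2 − m_1² simplifies to c · σ⁴ = 0.177778 · 121.)

Var(X) = m_2 − m_1² = 142.511111 − 121 = 21.511111.


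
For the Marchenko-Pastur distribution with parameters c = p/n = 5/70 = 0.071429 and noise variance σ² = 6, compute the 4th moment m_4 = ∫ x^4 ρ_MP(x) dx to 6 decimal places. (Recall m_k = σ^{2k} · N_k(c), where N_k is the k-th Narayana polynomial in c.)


E[X⁴] = σ⁸ (1 + 6c + 6c² + c³) (fourth MP moment). With σ² = 6 (so σ⁸ = 1296) and c = 5/70 = 0.071429: E[X⁴] = 1296 · (1 + 6·0.071429 + 6·(0.071429)² + (0.071429)³) = 1296 · 1.459548.

So E[X^4] = 1891.574344.


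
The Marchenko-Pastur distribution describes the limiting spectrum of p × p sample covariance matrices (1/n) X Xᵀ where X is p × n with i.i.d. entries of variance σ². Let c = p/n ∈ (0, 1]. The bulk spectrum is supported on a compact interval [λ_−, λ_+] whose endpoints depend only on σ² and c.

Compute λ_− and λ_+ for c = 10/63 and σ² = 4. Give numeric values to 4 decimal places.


c = 10/63 = 0.158730; √c = 0.398410.
λ_− = σ² (1 − √c)² = 4 · (1 − 0.398410)² = 4 · (0.601590)² = 1.447644.
λ_+ = σ² (1 + √c)² = 4 · (1 + 0.398410)² = 4 · (1.398410)² = 7.822197.

Rounded to 4 decimal places: λ_− ≈ 1.4476, λ_+ ≈ 7.8222.


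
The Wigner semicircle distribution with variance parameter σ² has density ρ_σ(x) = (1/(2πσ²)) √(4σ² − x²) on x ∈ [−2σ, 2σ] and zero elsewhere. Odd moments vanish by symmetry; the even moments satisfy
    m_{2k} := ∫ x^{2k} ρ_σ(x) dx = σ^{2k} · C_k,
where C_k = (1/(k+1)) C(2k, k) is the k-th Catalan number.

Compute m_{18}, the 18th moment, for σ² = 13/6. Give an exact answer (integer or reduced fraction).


By the scaled semicircle moment identity, m_{2k} = σ^{2k} · C_k with k = 9.
C_9 = (1/(k+1)) · C(2k, k) = (1/10) · C(18, 9) = (1/10) · 48620 = 4862.
σ^{2k} = (σ²)^k = (13/6)^9 = 10604499373/10077696.

Therefore m_{18} = σ^{18} · C_9 = (10604499373/10077696) · 4862 = 25779537975763/5038848.


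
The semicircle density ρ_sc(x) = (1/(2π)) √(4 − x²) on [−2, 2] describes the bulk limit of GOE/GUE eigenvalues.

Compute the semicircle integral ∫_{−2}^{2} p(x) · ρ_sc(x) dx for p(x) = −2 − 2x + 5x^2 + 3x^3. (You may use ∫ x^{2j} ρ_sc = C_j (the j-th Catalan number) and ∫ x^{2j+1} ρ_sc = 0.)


Write p(x) = Σ a_i x^i, split into monomials and integrate each against ρ_sc separately.
Using ∫ x^{2j} ρ_sc = C_j = (1/(j+1)) C(2j, j) (Catalan numbers) and ∫ x^{2j+1} ρ_sc = 0 (odd monomials vanish by symmetry):
  i = 0 (even): a_0 · C_{0} = -2 · 1 = -2
  i = 1 (odd): ∫ x^1 ρ_sc = 0 (vanishes)
  i = 2 (even): a_2 · C_{1} = 5 · 1 = 5
  i = 3 (odd): ∫ x^3 ρ_sc = 0 (vanishes)

Summing the contributions: ∫_{−2}^{2} p(x) ρ_sc(x) dx = (-2) + 5 = 3.


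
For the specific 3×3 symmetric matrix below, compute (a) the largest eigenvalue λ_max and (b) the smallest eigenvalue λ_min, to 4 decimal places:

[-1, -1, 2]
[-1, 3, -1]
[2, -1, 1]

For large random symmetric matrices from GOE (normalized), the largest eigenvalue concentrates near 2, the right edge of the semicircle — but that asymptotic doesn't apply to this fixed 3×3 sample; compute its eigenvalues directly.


Since M is real symmetric, all three eigenvalues are real; they are the roots of det(λI − M) = λ³ − (tr M) λ² + s λ − det M, where s is the sum of the principal 2×2 minors.
tr M = -1 + 3 + 1 = 3.
s = ((-1)·3 − (-1)²) + ((-1)·1 − 2²) + (3·1 − (-1)²) = -4 + (-5) + 2 = -7.
det M (expand along row 1) = (-1)·2 − (-1)·1 + 2·(-5) = -11.
Characteristic polynomial: λ³ − 3λ² − 7λ + 11 = 0.
Substitute λ = y + (tr M)/3 = y + 1.000000 to remove the quadratic term: y³ + p·y + q = 0 with p = s − (tr M)²/3 = -10.000000 and q = −2(tr M)³/27 + (tr M)·s/3 − det M = 2.000000.
Three real roots ⇒ use the trigonometric (Viète) form: r = 2√(−p/3) = 3.651484, φ = arccos(3q/(p·r)) = arccos(-0.164317) = 1.735862 rad.
y_k = r·cos(φ/3 − 2πk/3) for k = 0, 1, 2 gives y = 3.057087, 0.200810, -3.257897.
λ_k = y_k + 1.000000 gives λ = 4.0571, 1.2008, -2.2579 (check: the sum is 3.0000 = tr M).

Hence λ_max = 4.0571 and λ_min = -2.2579.


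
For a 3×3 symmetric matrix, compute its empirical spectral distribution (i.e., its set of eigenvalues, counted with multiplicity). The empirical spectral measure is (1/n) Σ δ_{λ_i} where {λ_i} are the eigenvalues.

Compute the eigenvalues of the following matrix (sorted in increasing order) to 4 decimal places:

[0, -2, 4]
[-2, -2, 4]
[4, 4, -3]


Since M is real symmetric, all three eigenvalues are real; they are the roots of det(λI − M) = λ³ − (tr M) λ² + s λ − det M, where s is the sum of the principal 2×2 minors.
tr M = 0 + (-2) + (-3) = -5.
s = (0·(-2) − (-2)²) + (0·(-3) − 4²) + ((-2)·(-3) − 4²) = -4 + (-16) + (-10) = -30.
det M (expand along row 1) = 0·(-10) − (-2)·(-10) + 4·0 = -20.
Characteristic polynomial: λ³ + 5λ² − 30λ + 20 = 0.
Substitute λ = y + (tr M)/3 = y − 1.666667 to remove the quadratic term: y³ + p·y + q = 0 with p = s − (tr M)²/3 = -38.333333 and q = −2(tr M)³/27 + (tr M)·s/3 − det M = 79.259259.
Three real roots ⇒ use the trigonometric (Viète) form: r = 2√(−p/3) = 7.149204, φ = arccos(3q/(p·r)) = arccos(-0.867635) = 2.621222 rad.
y_k = r·cos(φ/3 − 2πk/3) for k = 0, 1, 2 gives y = 4.589524, 2.452399, -7.041923.
λ_k = y_k − 1.666667 gives λ = 2.9229, 0.7857, -8.7086 (check: the sum is -5.0000 = tr M).

Eigenvalues sorted in increasing order: [-8.7086, 0.7857, 2.9229].


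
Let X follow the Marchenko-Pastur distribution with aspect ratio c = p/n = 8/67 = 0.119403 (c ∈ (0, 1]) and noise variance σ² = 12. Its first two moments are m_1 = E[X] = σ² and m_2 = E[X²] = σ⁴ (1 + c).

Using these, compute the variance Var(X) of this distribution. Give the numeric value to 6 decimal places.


m_1 = E[X] = σ² = 12, so m_1² = 144.
m_2 = E[X²] = σ⁴ (1 + c) = 144 · (1 + 0.119403) = 144 · 1.119403 = 161.194030.
(Note m_2 − m_1² simplifies to c · σ⁴ = 0.119403 · 144.)

Var(X) = m_2 − m_1² = 161.194030 − 144 = 17.194030.


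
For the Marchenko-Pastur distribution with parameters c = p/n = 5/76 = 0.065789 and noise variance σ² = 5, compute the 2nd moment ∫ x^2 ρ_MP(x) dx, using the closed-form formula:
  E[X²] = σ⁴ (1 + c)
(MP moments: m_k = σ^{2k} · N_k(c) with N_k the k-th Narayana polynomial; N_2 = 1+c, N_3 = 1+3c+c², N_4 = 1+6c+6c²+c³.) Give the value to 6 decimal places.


E[X²] = σ⁴ (1 + c) (second MP moment). With σ² = 5 (so σ⁴ = 25) and c = 5/76 = 0.065789: E[X²] = 25 · (1 + 0.065789) = 25 · 1.065789.

So E[X^2] = 26.644737.


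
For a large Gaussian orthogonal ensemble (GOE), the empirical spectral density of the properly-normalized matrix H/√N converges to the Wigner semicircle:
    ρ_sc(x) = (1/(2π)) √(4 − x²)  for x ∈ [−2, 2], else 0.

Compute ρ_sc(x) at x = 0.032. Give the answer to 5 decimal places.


ρ_sc(x) = (1/(2π)) √(4 − x²). With x = 0.032:
  4 − x² = 4 − (0.032)² = 4 − 0.001024 = 3.998976.
  √(4 − x²) = 1.999744.
  1/(2π) = 0.159155.
  ρ_sc(0.032) = 0.159155 · 1.999744 = 0.318269.

Rounded to 5 decimal places: ρ_sc(0.032) ≈ 0.31827.


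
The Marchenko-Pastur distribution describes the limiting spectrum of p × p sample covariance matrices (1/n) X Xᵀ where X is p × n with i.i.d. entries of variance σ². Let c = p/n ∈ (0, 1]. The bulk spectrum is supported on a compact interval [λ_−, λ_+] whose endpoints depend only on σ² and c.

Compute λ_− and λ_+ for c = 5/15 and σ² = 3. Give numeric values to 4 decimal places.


c = 5/15 = 0.333333; √c = 0.577350.
λ_− = σ² (1 − √c)² = 3 · (1 − 0.577350)² = 3 · (0.422650)² = 0.535898.
λ_+ = σ² (1 + √c)² = 3 · (1 + 0.577350)² = 3 · (1.577350)² = 7.464102.

Rounded to 4 decimal places: λ_− ≈ 0.5359, λ_+ ≈ 7.4641.


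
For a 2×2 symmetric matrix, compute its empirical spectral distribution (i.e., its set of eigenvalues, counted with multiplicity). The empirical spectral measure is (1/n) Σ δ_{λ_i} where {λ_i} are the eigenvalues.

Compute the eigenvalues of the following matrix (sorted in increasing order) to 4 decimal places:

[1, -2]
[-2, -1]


Since M is real symmetric, both eigenvalues are real; they are the roots of det(λI − M) = λ² − (tr M) λ + det M.
tr M = 1 + (-1) = 0.
det M = 1·(-1) − (-2)² = -1 − 4 = -5.
Characteristic polynomial: λ² − 5 = 0.
Discriminant Δ = (tr M)² − 4·det M = 0 − (-20) = 20; √Δ = 4.472136.
λ = (tr M ± √Δ)/2 = (0 ± 4.472136)/2, giving (tr M − √Δ)/2 = -2.2361 and (tr M + √Δ)/2 = 2.2361.

Eigenvalues sorted in increasing order: [-2.2361, 2.2361].


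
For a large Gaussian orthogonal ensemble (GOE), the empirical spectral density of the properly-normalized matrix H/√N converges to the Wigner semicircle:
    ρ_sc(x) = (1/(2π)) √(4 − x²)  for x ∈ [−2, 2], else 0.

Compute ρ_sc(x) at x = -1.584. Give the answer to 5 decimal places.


ρ_sc(x) = (1/(2π)) √(4 − x²). With x = -1.584:
  4 − x² = 4 − (-1.584)² = 4 − 2.509056 = 1.490944.
  √(4 − x²) = 1.221042.
  1/(2π) = 0.159155.
  ρ_sc(-1.584) = 0.159155 · 1.221042 = 0.194335.

Rounded to 5 decimal places: ρ_sc(-1.584) ≈ 0.19433.


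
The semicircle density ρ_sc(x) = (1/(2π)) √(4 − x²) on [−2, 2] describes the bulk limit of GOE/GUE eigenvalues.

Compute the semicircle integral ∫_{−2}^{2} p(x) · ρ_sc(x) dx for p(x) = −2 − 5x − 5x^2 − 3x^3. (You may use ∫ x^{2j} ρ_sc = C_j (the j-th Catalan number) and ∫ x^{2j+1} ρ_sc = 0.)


Write p(x) = Σ a_i x^i, split into monomials and integrate each against ρ_sc separately.
Using ∫ x^{2j} ρ_sc = C_j = (1/(j+1)) C(2j, j) (Catalan numbers) and ∫ x^{2j+1} ρ_sc = 0 (odd monomials vanish by symmetry):
  i = 0 (even): a_0 · C_{0} = -2 · 1 = -2
  i = 1 (odd): ∫ x^1 ρ_sc = 0 (vanishes)
  i = 2 (even): a_2 · C_{1} = -5 · 1 = -5
  i = 3 (odd): ∫ x^3 ρ_sc = 0 (vanishes)

Summing the contributions: ∫_{−2}^{2} p(x) ρ_sc(x) dx = (-2) + (-5) = -7.


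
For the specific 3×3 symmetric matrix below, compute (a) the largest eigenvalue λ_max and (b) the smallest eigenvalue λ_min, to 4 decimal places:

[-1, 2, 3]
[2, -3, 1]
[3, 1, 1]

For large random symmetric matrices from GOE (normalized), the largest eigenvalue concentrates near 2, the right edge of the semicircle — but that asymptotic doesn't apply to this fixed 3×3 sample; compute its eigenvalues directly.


Since M is real symmetric, all three eigenvalues are real; they are the roots of det(λI − M) = λ³ − (tr M) λ² + s λ − det M, where s is the sum of the principal 2×2 minors.
tr M = -1 + (-3) + 1 = -3.
s = ((-1)·(-3) − 2²) + ((-1)·1 − 3²) + ((-3)·1 − 1²) = -1 + (-10) + (-4) = -15.
det M (expand along row 1) = (-1)·(-4) − 2·(-1) + 3·11 = 39.
Characteristic polynomial: λ³ + 3λ² − 15λ − 39 = 0.
Substitute λ = y + (tr M)/3 = y − 1.000000 to remove the quadratic term: y³ + p·y + q = 0 with p = s − (tr M)²/3 = -18.000000 and q = −2(tr M)³/27 + (tr M)·s/3 − det M = -22.000000.
Three real roots ⇒ use the trigonometric (Viète) form: r = 2√(−p/3) = 4.898979, φ = arccos(3q/(p·r)) = arccos(0.748455) = 0.725067 rad.
y_k = r·cos(φ/3 − 2πk/3) for k = 0, 1, 2 gives y = 4.756591, -1.362850, -3.393741.
λ_k = y_k − 1.000000 gives λ = 3.7566, -2.3629, -4.3937 (check: the sum is -3.0000 = tr M).

Hence λ_max = 3.7566 and λ_min = -4.3937.


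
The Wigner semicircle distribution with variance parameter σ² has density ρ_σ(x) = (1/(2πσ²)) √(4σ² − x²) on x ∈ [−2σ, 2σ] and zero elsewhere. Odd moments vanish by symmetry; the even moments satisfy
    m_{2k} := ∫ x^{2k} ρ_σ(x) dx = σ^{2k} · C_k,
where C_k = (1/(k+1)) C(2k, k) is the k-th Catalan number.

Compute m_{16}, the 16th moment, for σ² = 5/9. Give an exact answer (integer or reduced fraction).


By the scaled semicircle moment identity, m_{2k} = σ^{2k} · C_k with k = 8.
C_8 = (1/(k+1)) · C(2k, k) = (1/9) · C(16, 8) = (1/9) · 12870 = 1430.
σ^{2k} = (σ²)^k = (5/9)^8 = 390625/43046721.

Therefore m_{16} = σ^{16} · C_8 = (390625/43046721) · 1430 = 558593750/43046721.


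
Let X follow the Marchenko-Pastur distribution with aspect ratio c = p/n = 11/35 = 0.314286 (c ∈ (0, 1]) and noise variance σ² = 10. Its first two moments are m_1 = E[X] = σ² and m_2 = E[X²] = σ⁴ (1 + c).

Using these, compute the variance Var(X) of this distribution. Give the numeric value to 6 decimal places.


m_1 = E[X] = σ² = 10, so m_1² = 100.
m_2 = E[X²] = σ⁴ (1 + c) = 100 · (1 + 0.314286) = 100 · 1.314286 = 131.428571.
(Note m_2 − m_1² simplifies to c · σ⁴ = 0.314286 · 100.)

Var(X) = m_2 − m_1² = 131.428571 − 100 = 31.428571.


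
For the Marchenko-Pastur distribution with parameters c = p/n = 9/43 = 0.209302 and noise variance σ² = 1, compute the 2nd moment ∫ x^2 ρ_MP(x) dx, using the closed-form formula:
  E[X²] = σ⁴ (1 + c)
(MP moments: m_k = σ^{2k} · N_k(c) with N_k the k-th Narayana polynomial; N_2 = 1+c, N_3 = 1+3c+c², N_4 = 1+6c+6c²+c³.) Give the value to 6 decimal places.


E[X²] = σ⁴ (1 + c) (second MP moment). With σ² = 1 (so σ⁴ = 1) and c = 9/43 = 0.209302: E[X²] = 1 · (1 + 0.209302) = 1 · 1.209302.

So E[X^2] = 1.209302.


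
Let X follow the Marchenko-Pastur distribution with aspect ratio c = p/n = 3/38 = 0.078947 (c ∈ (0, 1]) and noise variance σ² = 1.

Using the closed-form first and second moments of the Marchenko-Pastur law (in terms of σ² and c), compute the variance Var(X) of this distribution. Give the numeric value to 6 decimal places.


Recall the MP moments m_1 = E[X] = σ² and m_2 = E[X²] = σ⁴ (1 + c).
m_1 = E[X] = σ² = 1, so m_1² = 1.
m_2 = E[X²] = σ⁴ (1 + c) = 1 · (1 + 0.078947) = 1 · 1.078947 = 1.078947.
(Note m_2 − m_1² simplifies to c · σ⁴ = 0.078947 · 1.)

Var(X) = m_2 − m_1² = 1.078947 − 1 = 0.078947.


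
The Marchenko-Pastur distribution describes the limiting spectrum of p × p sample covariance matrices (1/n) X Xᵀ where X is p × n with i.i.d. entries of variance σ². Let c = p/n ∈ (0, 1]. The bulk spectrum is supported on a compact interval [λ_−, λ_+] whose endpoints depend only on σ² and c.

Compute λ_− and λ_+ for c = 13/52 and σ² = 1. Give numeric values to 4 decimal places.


c = 13/52 = 0.250000; √c = 0.500000.
λ_− = σ² (1 − √c)² = 1 · (1 − 0.500000)² = 1 · (0.500000)² = 0.250000.
λ_+ = σ² (1 + √c)² = 1 · (1 + 0.500000)² = 1 · (1.500000)² = 2.250000.

Rounded to 4 decimal places: λ_− ≈ 0.2500, λ_+ ≈ 2.2500.


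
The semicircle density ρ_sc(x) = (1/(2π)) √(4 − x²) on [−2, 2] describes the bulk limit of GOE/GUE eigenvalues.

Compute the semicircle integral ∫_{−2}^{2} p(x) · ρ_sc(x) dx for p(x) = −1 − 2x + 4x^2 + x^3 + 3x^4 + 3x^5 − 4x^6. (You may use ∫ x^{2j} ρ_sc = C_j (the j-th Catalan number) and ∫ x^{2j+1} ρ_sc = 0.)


Write p(x) = Σ a_i x^i, split into monomials and integrate each against ρ_sc separately.
Using ∫ x^{2j} ρ_sc = C_j = (1/(j+1)) C(2j, j) (Catalan numbers) and ∫ x^{2j+1} ρ_sc = 0 (odd monomials vanish by symmetry):
  i = 0 (even): a_0 · C_{0} = -1 · 1 = -1
  i = 1 (odd): ∫ x^1 ρ_sc = 0 (vanishes)
  i = 2 (even): a_2 · C_{1} = 4 · 1 = 4
  i = 3 (odd): ∫ x^3 ρ_sc = 0 (vanishes)
  i = 4 (even): a_4 · C_{2} = 3 · 2 = 6
  i = 5 (odd): ∫ x^5 ρ_sc = 0 (vanishes)
  i = 6 (even): a_6 · C_{3} = -4 · 5 = -20

Summing the contributions: ∫_{−2}^{2} p(x) ρ_sc(x) dx = (-1) + 4 + 6 + (-20) = -11.


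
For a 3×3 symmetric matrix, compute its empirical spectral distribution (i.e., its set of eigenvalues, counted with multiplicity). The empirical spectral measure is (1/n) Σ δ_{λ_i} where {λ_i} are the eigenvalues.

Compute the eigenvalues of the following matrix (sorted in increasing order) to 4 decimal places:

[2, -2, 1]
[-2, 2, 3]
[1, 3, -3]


Since M is real symmetric, all three eigenvalues are real; they are the roots of det(λI − M) = λ³ − (tr M) λ² + s λ − det M, where s is the sum of the principal 2×2 minors.
tr M = 2 + 2 + (-3) = 1.
s = (2·2 − (-2)²) + (2·(-3) − 1²) + (2·(-3) − 3²) = 0 + (-7) + (-15) = -22.
det M (expand along row 1) = 2·(-15) − (-2)·3 + 1·(-8) = -32.
Characteristic polynomial: λ³ − λ² − 22λ + 32 = 0.
Substitute λ = y + (tr M)/3 = y + 0.333333 to remove the quadratic term: y³ + p·y + q = 0 with p = s − (tr M)²/3 = -22.333333 and q = −2(tr M)³/27 + (tr M)·s/3 − det M = 24.592593.
Three real roots ⇒ use the trigonometric (Viète) form: r = 2√(−p/3) = 5.456902, φ = arccos(3q/(p·r)) = arccos(-0.605377) = 2.221036 rad.
y_k = r·cos(φ/3 − 2πk/3) for k = 0, 1, 2 gives y = 4.028480, 1.173525, -5.202005.
λ_k = y_k + 0.333333 gives λ = 4.3618, 1.5069, -4.8687 (check: the sum is 1.0000 = tr M).

Eigenvalues sorted in increasing order: [-4.8687, 1.5069, 4.3618].
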